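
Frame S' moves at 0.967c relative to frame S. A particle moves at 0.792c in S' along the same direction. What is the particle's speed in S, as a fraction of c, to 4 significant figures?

Relativistic velocity addition: u = (u' + v)/(1 + u'v/c²)
= (0.792 + 0.967)/(1 + 0.792×0.967) = 1.759/1.76586 = 0.9961

u ≈ 0.9961c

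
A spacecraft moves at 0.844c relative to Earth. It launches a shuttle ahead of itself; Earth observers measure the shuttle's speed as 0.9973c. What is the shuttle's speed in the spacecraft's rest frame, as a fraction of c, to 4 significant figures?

u' ≈ 0.9685c

Inverse velocity addition: u' = (u − v)/(1 − uv/c²)
= (0.9973 − 0.844)/(1 − 0.9973×0.844) = 0.1533/0.158279 = 0.9685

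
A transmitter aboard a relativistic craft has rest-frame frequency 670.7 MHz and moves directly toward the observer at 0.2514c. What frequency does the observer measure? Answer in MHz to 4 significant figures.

Relativistic Doppler: f_obs = f_src √((1+β)/(1−β))
= 670.7 × √(1.25140/0.748600) = 670.7 × 1.29292 = 867.2 MHz

f_obs ≈ 867.2 MHz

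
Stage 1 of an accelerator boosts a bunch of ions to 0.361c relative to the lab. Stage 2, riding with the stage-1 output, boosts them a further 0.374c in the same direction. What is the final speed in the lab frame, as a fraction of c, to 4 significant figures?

Compose boost 2: (0.374 + 0.361)/(1 + 0.374×0.361) = 0.7350/1.13501 = 0.6476

u ≈ 0.6476c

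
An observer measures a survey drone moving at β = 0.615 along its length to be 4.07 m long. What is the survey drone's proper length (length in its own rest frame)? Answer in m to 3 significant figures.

L₀ ≈ 5.16 m

γ = 1/√(1 − 0.615²) = 1.2682
L₀ = γL = 1.2682 × 4.07 = 5.16 m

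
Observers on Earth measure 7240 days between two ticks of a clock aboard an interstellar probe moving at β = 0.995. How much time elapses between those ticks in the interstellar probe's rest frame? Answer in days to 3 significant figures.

τ₀ ≈ 723 days

γ = 1/√(1 − 0.995²) = 10.013
Proper time: τ₀ = Δt/γ = 7240/10.013 = 723 days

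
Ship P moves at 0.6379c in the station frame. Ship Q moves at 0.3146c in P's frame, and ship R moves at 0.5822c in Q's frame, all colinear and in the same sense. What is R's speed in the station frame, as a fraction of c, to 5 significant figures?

Compose boost 2: (0.3146 + 0.6379)/(1 + 0.3146×0.6379) = 0.95250/1.200683 = 0.7932983
Compose boost 3: (0.5822 + 0.7932983)/(1 + 0.5822×0.7932983) = 1.375498/1.461858 = 0.94092

u ≈ 0.94092c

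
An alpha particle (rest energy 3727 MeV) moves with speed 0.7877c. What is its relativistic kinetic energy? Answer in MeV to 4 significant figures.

K ≈ 2323 MeV

γ = 1/√(1 − 0.7877²) = 1.62322
K = (γ − 1)m₀c² = (1.62322 − 1) × 3727 MeV = 0.623221 × 3727 MeV = 2323 MeV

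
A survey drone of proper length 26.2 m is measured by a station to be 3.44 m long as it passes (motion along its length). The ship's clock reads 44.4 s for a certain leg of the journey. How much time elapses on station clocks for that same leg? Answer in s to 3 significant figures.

Length contraction ⇒ γ = L₀/L = 26.2/3.44 = 7.6163
Time dilation: Δt = γτ₀ = 7.6163 × 44.4 s = 338 s

Δt ≈ 338 s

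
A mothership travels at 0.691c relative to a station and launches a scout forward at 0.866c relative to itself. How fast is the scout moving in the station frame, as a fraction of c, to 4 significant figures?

Compose boost 2: (0.866 + 0.691)/(1 + 0.866×0.691) = 1.557/1.59841 = 0.9741

u ≈ 0.9741c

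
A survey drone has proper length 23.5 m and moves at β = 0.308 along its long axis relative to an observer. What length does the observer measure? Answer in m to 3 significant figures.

γ = 1/√(1 − 0.308²) = 1.0511
Length contraction: L = L₀/γ = 23.5/1.0511 = 22.4 m

L ≈ 22.4 m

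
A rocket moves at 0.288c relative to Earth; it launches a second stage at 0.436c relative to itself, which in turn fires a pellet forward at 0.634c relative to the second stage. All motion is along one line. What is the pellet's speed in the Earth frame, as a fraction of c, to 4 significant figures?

u ≈ 0.9072c

Compose boost 2: (0.436 + 0.288)/(1 + 0.436×0.288) = 0.7240/1.12557 = 0.643231
Compose boost 3: (0.634 + 0.643231)/(1 + 0.634×0.643231) = 1.27723/1.40781 = 0.9072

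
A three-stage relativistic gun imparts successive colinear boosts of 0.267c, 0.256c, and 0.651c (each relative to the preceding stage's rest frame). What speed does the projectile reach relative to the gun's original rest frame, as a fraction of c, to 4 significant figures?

Compose boost 2: (0.256 + 0.267)/(1 + 0.256×0.267) = 0.5230/1.06835 = 0.489539
Compose boost 3: (0.651 + 0.489539)/(1 + 0.651×0.489539) = 1.14054/1.31869 = 0.8649

u ≈ 0.8649c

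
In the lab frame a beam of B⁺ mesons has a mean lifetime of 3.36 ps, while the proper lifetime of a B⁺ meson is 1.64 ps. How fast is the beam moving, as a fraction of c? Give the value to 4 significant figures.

γ = Δt/τ₀ = 3.36/1.64 = 2.04878
β = √(1 − 1/γ²) = √(1 − 1/2.04878²) = 0.8728

β ≈ 0.8728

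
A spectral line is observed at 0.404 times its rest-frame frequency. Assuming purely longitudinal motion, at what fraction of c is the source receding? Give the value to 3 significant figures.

f_obs/f_src = √((1−β)/(1+β)) = 0.404  ⇒  (1−β)/(1+β) = 0.16322
β = |1 − D²|/(1 + D²) = |1 − 0.16322|/(1 + 0.16322) = 0.719

β ≈ 0.719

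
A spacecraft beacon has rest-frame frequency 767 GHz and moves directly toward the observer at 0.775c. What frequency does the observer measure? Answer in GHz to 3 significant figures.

f_obs ≈ 2150 GHz

Relativistic Doppler: f_obs = f_src √((1+β)/(1−β))
= 767 × √(1.7750/0.22500) = 767 × 2.8087 = 2150 GHz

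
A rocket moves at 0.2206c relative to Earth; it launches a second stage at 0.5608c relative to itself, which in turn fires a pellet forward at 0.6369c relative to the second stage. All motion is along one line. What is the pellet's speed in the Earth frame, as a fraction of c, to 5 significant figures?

Compose boost 2: (0.5608 + 0.2206)/(1 + 0.5608×0.2206) = 0.78140/1.123712 = 0.6953736
Compose boost 3: (0.6369 + 0.6953736)/(1 + 0.6369×0.6953736) = 1.332274/1.442883 = 0.92334

u ≈ 0.92334c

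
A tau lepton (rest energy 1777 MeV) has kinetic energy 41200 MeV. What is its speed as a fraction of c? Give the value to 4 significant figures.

γ = 1 + K/(m₀c²) = 1 + 41200/1777 = 24.1851
β = √(1 − 1/γ²) = 0.9991

β ≈ 0.9991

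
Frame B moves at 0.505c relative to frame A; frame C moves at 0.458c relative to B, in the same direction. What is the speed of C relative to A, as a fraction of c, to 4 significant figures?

u ≈ 0.7821c

Compose boost 2: (0.458 + 0.505)/(1 + 0.458×0.505) = 0.9630/1.23129 = 0.7821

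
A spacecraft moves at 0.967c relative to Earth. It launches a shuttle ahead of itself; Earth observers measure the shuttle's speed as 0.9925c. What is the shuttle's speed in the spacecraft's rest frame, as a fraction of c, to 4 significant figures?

u' ≈ 0.6335c

Inverse velocity addition: u' = (u − v)/(1 − uv/c²)
= (0.9925 − 0.967)/(1 − 0.9925×0.967) = 0.02550/0.0402525 = 0.6335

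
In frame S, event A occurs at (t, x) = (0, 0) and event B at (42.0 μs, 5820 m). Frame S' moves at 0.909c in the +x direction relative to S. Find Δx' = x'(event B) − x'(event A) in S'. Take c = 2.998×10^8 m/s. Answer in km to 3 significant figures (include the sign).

Δx' ≈ -13.5 km

γ = 1/√(1 − 0.909²) = 2.3993
Δx' = γ(Δx − vΔt) = 2.3993 × (5820 m − 0.909×(2.998×10^8 m/s)×42.0×10^-6 s)
= 2.3993 × (-5625.8 m) = -13.5 km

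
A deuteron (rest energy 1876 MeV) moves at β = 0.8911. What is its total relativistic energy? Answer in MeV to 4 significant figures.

E ≈ 4134 MeV

γ = 1/√(1 − 0.8911²) = 2.20358
E = γm₀c² = 2.20358 × 1876 MeV = 4134 MeV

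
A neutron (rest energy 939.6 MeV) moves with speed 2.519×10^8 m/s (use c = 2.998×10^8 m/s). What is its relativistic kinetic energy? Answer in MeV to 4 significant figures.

K ≈ 793.2 MeV

β = v/c = 2.519×10^8 / 2.998×10^8 = 0.840227
γ = 1/√(1 − 0.840227²) = 1.84422
K = (γ − 1)m₀c² = (1.84422 − 1) × 939.6 MeV = 0.844219 × 939.6 MeV = 793.2 MeV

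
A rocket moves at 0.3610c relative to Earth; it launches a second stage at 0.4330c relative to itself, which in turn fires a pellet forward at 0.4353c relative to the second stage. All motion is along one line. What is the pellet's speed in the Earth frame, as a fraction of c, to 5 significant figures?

u ≈ 0.86378c

Compose boost 2: (0.4330 + 0.3610)/(1 + 0.4330×0.3610) = 0.79400/1.156313 = 0.6866653
Compose boost 3: (0.4353 + 0.6866653)/(1 + 0.4353×0.6866653) = 1.121965/1.298905 = 0.86378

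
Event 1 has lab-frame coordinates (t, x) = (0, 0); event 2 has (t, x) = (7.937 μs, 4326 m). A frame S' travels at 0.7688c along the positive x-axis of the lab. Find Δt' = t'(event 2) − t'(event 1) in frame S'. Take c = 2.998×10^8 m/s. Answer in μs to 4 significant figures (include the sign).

Δt' ≈ -4.936 μs

γ = 1/√(1 − 0.7688²) = 1.56375
Δt' = γ(Δt − vΔx/c²) = 1.56375 × (7.937 μs − 0.7688×4326 m / (2.998×10^8 m/s))
= 1.56375 × (-3.15649 μs) = -4.936 μs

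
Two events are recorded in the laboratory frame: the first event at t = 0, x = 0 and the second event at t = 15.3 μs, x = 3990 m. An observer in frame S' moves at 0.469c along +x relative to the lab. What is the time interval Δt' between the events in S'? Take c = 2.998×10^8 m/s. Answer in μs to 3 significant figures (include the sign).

Δt' ≈ 10.3 μs

γ = 1/√(1 − 0.469²) = 1.1322
Δt' = γ(Δt − vΔx/c²) = 1.1322 × (15.3 μs − 0.469×3990 m / (2.998×10^8 m/s))
= 1.1322 × (9.0581 μs) = 10.3 μs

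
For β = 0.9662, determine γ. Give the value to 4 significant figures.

γ = 1/√(1 − β²) = 1/√(1 − 0.9662²) = 1/√(0.0664576) = 3.879

γ ≈ 3.879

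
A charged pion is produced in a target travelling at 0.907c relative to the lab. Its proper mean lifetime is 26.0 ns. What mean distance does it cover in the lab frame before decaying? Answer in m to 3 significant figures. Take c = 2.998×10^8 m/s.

γ = 1/√(1 − 0.907²) = 2.3746
Dilated lifetime: Δt = γτ₀ = 2.3746 × 26.0 ns = 61.739 ns
d = vΔt = 0.907c × 61.739 ns = 2.7192×10^8 m/s × 6.1739×10^-8 s = 16.8 m

d ≈ 16.8 m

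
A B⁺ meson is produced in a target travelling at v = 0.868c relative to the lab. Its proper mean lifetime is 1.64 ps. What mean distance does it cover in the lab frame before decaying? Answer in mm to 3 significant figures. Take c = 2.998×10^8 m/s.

d ≈ 0.859 mm

γ = 1/√(1 − 0.868²) = 2.0138
Dilated lifetime: Δt = γτ₀ = 2.0138 × 1.64 ps = 3.3027 ps
d = vΔt = 0.868c × 3.3027 ps = 2.6023×10^8 m/s × 3.3027×10^-12 s = 0.859 mm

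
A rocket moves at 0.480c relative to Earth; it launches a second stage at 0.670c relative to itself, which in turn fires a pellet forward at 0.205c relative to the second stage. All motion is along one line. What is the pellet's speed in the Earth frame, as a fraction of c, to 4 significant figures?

Compose boost 2: (0.670 + 0.480)/(1 + 0.670×0.480) = 1.150/1.32160 = 0.870157
Compose boost 3: (0.205 + 0.870157)/(1 + 0.205×0.870157) = 1.07516/1.17838 = 0.9124

u ≈ 0.9124c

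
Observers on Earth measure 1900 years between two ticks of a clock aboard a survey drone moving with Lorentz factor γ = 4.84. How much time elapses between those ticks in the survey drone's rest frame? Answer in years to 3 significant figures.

γ = 4.84 (given)
Proper time: τ₀ = Δt/γ = 1900/4.84 = 393 years

τ₀ ≈ 393 years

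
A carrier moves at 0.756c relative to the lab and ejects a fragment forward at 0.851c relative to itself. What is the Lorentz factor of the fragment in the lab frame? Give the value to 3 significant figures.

u_lab = (0.851 + 0.756)/(1 + 0.851×0.756) = 1.607/1.64336 = 0.977877
γ = 1/√(1 − 0.977877²) = 4.78

γ ≈ 4.78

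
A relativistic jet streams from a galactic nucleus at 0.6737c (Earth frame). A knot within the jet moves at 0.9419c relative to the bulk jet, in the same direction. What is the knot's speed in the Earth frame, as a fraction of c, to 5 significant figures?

u ≈ 0.98840c

Relativistic velocity addition: u = (u' + v)/(1 + u'v/c²)
= (0.9419 + 0.6737)/(1 + 0.9419×0.6737) = 1.6156/1.634558 = 0.98840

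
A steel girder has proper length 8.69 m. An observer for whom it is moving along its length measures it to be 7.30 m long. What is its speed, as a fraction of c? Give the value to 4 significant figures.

γ = L₀/L = 8.69/7.30 = 1.19041
β = √(1 − 1/γ²) = 0.5425

β ≈ 0.5425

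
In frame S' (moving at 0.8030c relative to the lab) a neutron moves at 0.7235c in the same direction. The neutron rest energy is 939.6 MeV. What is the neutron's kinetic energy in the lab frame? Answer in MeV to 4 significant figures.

u_lab = (0.7235 + 0.8030)/(1 + 0.7235×0.8030) = 0.9655462
γ = 1/√(1 − 0.9655462²) = 3.84273
K = (γ − 1)m₀c² = (3.84273 − 1) × 939.6 = 2.84273 × 939.6 = 2671 MeV

K ≈ 2671 MeV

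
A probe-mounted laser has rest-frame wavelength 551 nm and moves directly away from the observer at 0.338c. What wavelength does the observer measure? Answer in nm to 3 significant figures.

λ_obs ≈ 783 nm

Relativistic Doppler: λ_obs = λ_src √((1+β)/(1−β))
= 551 × √(1.3380/0.66200) = 551 × 1.4217 = 783 nm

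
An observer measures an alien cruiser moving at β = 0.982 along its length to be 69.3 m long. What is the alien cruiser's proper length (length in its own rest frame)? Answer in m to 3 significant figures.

γ = 1/√(1 − 0.982²) = 5.2943
L₀ = γL = 5.2943 × 69.3 = 367 m

L₀ ≈ 367 m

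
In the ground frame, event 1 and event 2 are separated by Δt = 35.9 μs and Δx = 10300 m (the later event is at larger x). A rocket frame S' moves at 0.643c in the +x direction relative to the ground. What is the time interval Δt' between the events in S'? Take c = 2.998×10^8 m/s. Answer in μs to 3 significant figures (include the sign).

γ = 1/√(1 − 0.643²) = 1.3057
Δt' = γ(Δt − vΔx/c²) = 1.3057 × (35.9 μs − 0.643×10300 m / (2.998×10^8 m/s))
= 1.3057 × (13.809 μs) = 18.0 μs

Δt' ≈ 18.0 μs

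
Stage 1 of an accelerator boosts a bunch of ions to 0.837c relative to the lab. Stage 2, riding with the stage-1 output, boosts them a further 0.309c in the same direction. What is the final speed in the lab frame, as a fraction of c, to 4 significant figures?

Compose boost 2: (0.309 + 0.837)/(1 + 0.309×0.837) = 1.146/1.25863 = 0.9105

u ≈ 0.9105c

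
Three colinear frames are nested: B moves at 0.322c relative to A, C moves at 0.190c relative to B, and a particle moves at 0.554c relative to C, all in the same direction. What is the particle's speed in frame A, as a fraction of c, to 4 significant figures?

Compose boost 2: (0.190 + 0.322)/(1 + 0.190×0.322) = 0.5120/1.06118 = 0.482482
Compose boost 3: (0.554 + 0.482482)/(1 + 0.554×0.482482) = 1.03648/1.26729 = 0.8179

u ≈ 0.8179c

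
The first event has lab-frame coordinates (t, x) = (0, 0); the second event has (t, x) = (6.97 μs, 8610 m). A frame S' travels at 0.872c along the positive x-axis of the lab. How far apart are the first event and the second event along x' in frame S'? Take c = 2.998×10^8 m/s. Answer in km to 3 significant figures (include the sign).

Δx' ≈ 13.9 km

γ = 1/√(1 − 0.872²) = 2.0429
Δx' = γ(Δx − vΔt) = 2.0429 × (8610 m − 0.872×(2.998×10^8 m/s)×6.97×10^-6 s)
= 2.0429 × (6787.9 m) = 13.9 km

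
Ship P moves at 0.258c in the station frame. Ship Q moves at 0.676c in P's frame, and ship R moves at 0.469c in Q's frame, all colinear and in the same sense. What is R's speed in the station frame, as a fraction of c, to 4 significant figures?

u ≈ 0.9208c

Compose boost 2: (0.676 + 0.258)/(1 + 0.676×0.258) = 0.9340/1.17441 = 0.795294
Compose boost 3: (0.469 + 0.795294)/(1 + 0.469×0.795294) = 1.26429/1.37299 = 0.9208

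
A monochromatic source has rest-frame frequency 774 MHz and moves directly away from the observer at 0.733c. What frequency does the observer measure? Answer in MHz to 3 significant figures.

f_obs ≈ 304 MHz

Relativistic Doppler: f_obs = f_src √((1−β)/(1+β))
= 774 × √(0.26700/1.7330) = 774 × 0.39252 = 304 MHz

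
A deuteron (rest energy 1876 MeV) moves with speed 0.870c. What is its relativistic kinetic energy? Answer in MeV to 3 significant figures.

K ≈ 1930 MeV

γ = 1/√(1 − 0.870²) = 2.0282
K = (γ − 1)m₀c² = (2.0282 − 1) × 1876 MeV = 1.0282 × 1876 MeV = 1930 MeV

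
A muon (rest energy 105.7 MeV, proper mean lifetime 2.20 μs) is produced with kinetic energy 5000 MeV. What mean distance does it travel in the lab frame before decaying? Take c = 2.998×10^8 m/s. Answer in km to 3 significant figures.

γ = 1 + K/(m₀c²) = 1 + 5000/105.7 = 48.304
β = √(1 − 1/γ²) = 0.99979
Dilated lifetime: γτ₀ = 48.304 × 2.20 μs = 106.27 μs
d = βc·γτ₀ = 0.99979 × (2.998×10^8 m/s) × 0.00010627 s = 31.9 km

d ≈ 31.9 km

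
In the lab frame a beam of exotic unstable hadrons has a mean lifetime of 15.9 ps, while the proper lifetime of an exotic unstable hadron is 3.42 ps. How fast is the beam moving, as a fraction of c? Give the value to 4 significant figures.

β ≈ 0.9766

γ = Δt/τ₀ = 15.9/3.42 = 4.64912
β = √(1 − 1/γ²) = √(1 − 1/4.64912²) = 0.9766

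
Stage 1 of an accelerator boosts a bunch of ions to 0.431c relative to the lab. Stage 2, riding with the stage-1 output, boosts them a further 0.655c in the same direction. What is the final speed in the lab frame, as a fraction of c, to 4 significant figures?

u ≈ 0.8469c

Compose boost 2: (0.655 + 0.431)/(1 + 0.655×0.431) = 1.086/1.28231 = 0.8469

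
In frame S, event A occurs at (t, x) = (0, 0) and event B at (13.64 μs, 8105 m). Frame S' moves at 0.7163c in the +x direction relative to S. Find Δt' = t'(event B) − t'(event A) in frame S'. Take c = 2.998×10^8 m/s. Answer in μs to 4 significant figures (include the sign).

Δt' ≈ -8.204 μs

γ = 1/√(1 − 0.7163²) = 1.43309
Δt' = γ(Δt − vΔx/c²) = 1.43309 × (13.64 μs − 0.7163×8105 m / (2.998×10^8 m/s))
= 1.43309 × (-5.72495 μs) = -8.204 μs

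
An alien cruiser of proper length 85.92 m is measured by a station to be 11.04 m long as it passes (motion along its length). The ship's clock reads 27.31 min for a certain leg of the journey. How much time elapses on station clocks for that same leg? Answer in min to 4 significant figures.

Δt ≈ 212.5 min

Length contraction ⇒ γ = L₀/L = 85.92/11.04 = 7.78261
Time dilation: Δt = γτ₀ = 7.78261 × 27.31 min = 212.5 min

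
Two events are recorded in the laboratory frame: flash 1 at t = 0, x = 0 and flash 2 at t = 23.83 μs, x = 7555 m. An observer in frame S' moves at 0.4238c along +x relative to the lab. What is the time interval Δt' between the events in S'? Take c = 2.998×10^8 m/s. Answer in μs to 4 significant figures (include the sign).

γ = 1/√(1 − 0.4238²) = 1.10405
Δt' = γ(Δt − vΔx/c²) = 1.10405 × (23.83 μs − 0.4238×7555 m / (2.998×10^8 m/s))
= 1.10405 × (13.1502 μs) = 14.52 μs

Δt' ≈ 14.52 μs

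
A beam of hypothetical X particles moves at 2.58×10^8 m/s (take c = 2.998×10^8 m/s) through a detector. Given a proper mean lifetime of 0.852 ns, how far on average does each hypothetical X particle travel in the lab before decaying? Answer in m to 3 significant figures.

β = v/c = 2.58×10^8 / 2.998×10^8 = 0.86057
γ = 1/√(1 − 0.86057²) = 1.9634
Dilated lifetime: Δt = γτ₀ = 1.9634 × 0.852 ns = 1.6728 ns
d = vΔt = 0.86057c × 1.6728 ns = 2.5800×10^8 m/s × 1.6728×10^-9 s = 0.432 m

d ≈ 0.432 m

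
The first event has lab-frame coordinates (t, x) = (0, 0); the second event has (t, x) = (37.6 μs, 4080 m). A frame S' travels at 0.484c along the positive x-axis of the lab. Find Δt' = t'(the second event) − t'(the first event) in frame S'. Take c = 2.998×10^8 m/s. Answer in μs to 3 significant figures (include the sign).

Δt' ≈ 35.4 μs

γ = 1/√(1 − 0.484²) = 1.1428
Δt' = γ(Δt − vΔx/c²) = 1.1428 × (37.6 μs − 0.484×4080 m / (2.998×10^8 m/s))
= 1.1428 × (31.013 μs) = 35.4 μs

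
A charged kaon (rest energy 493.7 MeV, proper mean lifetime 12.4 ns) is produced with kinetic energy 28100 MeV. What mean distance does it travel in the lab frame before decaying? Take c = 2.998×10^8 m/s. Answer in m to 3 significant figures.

γ = 1 + K/(m₀c²) = 1 + 28100/493.7 = 57.917
β = √(1 − 1/γ²) = 0.99985
Dilated lifetime: γτ₀ = 57.917 × 12.4 ns = 718.17 ns
d = βc·γτ₀ = 0.99985 × (2.998×10^8 m/s) × 7.1817×10^-7 s = 215 m

d ≈ 215 m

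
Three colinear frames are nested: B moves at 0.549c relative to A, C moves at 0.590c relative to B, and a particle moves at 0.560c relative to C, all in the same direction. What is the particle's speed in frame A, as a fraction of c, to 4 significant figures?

u ≈ 0.9585c

Compose boost 2: (0.590 + 0.549)/(1 + 0.590×0.549) = 1.139/1.32391 = 0.860330
Compose boost 3: (0.560 + 0.860330)/(1 + 0.560×0.860330) = 1.42033/1.48179 = 0.9585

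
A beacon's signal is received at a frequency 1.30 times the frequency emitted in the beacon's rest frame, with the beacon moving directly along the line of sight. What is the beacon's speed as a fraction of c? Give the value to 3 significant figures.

β ≈ 0.257

f_obs/f_src = √((1+β)/(1−β)) = 1.30  ⇒  (1+β)/(1−β) = 1.6900
β = |1 − D²|/(1 + D²) = |1 − 1.6900|/(1 + 1.6900) = 0.257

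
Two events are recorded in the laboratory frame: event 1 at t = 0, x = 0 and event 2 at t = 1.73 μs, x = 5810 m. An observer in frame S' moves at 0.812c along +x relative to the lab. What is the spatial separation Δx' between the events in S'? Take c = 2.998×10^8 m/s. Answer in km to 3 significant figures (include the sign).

Δx' ≈ 9.23 km

γ = 1/√(1 − 0.812²) = 1.7133
Δx' = γ(Δx − vΔt) = 1.7133 × (5810 m − 0.812×(2.998×10^8 m/s)×1.73×10^-6 s)
= 1.7133 × (5388.9 m) = 9.23 km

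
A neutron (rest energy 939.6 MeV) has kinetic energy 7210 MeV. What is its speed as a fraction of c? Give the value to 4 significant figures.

γ = 1 + K/(m₀c²) = 1 + 7210/939.6 = 8.67348
β = √(1 − 1/γ²) = 0.9933

β ≈ 0.9933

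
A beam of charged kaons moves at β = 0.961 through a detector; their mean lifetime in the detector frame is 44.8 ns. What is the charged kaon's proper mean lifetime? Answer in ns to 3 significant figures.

γ = 1/√(1 − 0.961²) = 3.6160
Proper time: τ₀ = Δt/γ = 44.8/3.6160 = 12.4 ns

τ₀ ≈ 12.4 ns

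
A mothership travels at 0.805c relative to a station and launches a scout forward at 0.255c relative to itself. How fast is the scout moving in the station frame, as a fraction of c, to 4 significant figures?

u ≈ 0.8795c

Compose boost 2: (0.255 + 0.805)/(1 + 0.255×0.805) = 1.060/1.20528 = 0.8795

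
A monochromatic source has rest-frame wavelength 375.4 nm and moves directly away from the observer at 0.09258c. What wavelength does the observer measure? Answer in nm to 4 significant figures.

λ_obs ≈ 411.9 nm

Relativistic Doppler: λ_obs = λ_src √((1+β)/(1−β))
= 375.4 × √(1.09258/0.907420) = 375.4 × 1.09729 = 411.9 nm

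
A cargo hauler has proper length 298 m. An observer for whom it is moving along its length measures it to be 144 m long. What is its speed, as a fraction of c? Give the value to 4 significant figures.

β ≈ 0.8755

γ = L₀/L = 298/144 = 2.06944
β = √(1 − 1/γ²) = 0.8755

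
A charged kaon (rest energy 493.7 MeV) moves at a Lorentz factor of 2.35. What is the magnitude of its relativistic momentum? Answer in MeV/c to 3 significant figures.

p ≈ 1050 MeV/c

β = √(1 − 1/γ²) = √(1 − 1/2.35²) = 0.90494
p = γβm₀c = 2.35 × 0.90494 × 493.7 MeV/c = 1050 MeV/c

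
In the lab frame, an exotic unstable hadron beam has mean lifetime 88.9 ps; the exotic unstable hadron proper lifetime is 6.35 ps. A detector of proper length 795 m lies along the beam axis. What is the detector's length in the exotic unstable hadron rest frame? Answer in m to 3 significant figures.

L ≈ 56.8 m

Time dilation ⇒ γ = Δt/τ₀ = 88.9/6.35 = 14.000
Length contraction: L = L₀/γ = 795/14.000 = 56.8 m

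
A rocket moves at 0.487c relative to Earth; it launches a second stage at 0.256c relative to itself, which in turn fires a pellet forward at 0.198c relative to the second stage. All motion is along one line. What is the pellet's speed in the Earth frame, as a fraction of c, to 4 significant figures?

u ≈ 0.7593c

Compose boost 2: (0.256 + 0.487)/(1 + 0.256×0.487) = 0.7430/1.12467 = 0.660637
Compose boost 3: (0.198 + 0.660637)/(1 + 0.198×0.660637) = 0.858637/1.13081 = 0.7593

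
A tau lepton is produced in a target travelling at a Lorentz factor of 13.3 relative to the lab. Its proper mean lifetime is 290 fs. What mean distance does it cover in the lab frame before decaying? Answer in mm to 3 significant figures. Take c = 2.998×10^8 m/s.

d ≈ 1.15 mm

β = √(1 − 1/γ²) = √(1 − 1/13.3²) = 0.99717
Dilated lifetime: Δt = γτ₀ = 13.3 × 290 fs = 3857.0 fs
d = vΔt = 0.99717c × 3857.0 fs = 2.9895×10^8 m/s × 3.8570×10^-12 s = 1.15 mm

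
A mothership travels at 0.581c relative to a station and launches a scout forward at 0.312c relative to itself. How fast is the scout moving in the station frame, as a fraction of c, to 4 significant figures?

u ≈ 0.7560c

Compose boost 2: (0.312 + 0.581)/(1 + 0.312×0.581) = 0.8930/1.18127 = 0.7560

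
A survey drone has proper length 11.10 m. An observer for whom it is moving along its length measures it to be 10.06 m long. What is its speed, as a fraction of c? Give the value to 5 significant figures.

γ = L₀/L = 11.10/10.06 = 1.103380
β = √(1 − 1/γ²) = 0.42262

β ≈ 0.42262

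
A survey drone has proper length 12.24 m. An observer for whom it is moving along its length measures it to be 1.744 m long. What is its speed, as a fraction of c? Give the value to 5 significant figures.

γ = L₀/L = 12.24/1.744 = 7.018349
β = √(1 − 1/γ²) = 0.98980

β ≈ 0.98980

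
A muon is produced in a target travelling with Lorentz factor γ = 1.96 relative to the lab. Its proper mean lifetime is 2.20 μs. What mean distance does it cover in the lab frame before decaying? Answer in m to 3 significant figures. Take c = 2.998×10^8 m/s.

d ≈ 1110 m

β = √(1 − 1/γ²) = √(1 − 1/1.96²) = 0.86005
Dilated lifetime: Δt = γτ₀ = 1.96 × 2.20 μs = 4.3120 μs
d = vΔt = 0.86005c × 4.3120 μs = 2.5784×10^8 m/s × 4.3120×10^-6 s = 1110 m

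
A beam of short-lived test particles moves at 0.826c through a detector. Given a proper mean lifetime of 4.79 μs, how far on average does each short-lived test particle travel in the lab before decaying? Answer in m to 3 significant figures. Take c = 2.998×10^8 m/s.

γ = 1/√(1 − 0.826²) = 1.7741
Dilated lifetime: Δt = γτ₀ = 1.7741 × 4.79 μs = 8.4979 μs
d = vΔt = 0.826c × 8.4979 μs = 2.4763×10^8 m/s × 8.4979×10^-6 s = 2100 m

d ≈ 2100 m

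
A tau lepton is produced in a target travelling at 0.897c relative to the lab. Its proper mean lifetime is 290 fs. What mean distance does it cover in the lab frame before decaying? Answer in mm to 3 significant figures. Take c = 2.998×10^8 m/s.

d ≈ 0.176 mm

γ = 1/√(1 − 0.897²) = 2.2623
Dilated lifetime: Δt = γτ₀ = 2.2623 × 290 fs = 656.06 fs
d = vΔt = 0.897c × 656.06 fs = 2.6892×10^8 m/s × 6.5606×10^-13 s = 0.176 mm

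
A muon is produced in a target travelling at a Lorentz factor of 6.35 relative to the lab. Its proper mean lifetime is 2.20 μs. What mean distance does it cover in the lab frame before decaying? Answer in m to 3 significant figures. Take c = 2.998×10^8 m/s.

d ≈ 4140 m

β = √(1 − 1/γ²) = √(1 − 1/6.35²) = 0.98752
Dilated lifetime: Δt = γτ₀ = 6.35 × 2.20 μs = 13.970 μs
d = vΔt = 0.98752c × 13.970 μs = 2.9606×10^8 m/s × 1.3970×10^-5 s = 4140 m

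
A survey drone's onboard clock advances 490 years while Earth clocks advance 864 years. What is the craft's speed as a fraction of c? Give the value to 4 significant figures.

β ≈ 0.8236

γ = Δt/τ₀ = 864/490 = 1.76327
β = √(1 − 1/γ²) = √(1 − 1/1.76327²) = 0.8236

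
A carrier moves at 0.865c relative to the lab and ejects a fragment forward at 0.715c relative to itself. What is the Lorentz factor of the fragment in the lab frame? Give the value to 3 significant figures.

γ ≈ 4.61

u_lab = (0.715 + 0.865)/(1 + 0.715×0.865) = 1.580/1.61848 = 0.976228
γ = 1/√(1 − 0.976228²) = 4.61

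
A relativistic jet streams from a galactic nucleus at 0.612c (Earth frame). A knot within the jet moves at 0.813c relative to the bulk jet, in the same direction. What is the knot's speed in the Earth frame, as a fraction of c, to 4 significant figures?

Relativistic velocity addition: u = (u' + v)/(1 + u'v/c²)
= (0.813 + 0.612)/(1 + 0.813×0.612) = 1.425/1.49756 = 0.9516

u ≈ 0.9516c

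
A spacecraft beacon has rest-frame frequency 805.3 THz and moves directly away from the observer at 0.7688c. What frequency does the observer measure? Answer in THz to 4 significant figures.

Relativistic Doppler: f_obs = f_src √((1−β)/(1+β))
= 805.3 × √(0.231200/1.76880) = 805.3 × 0.361538 = 291.1 THz

f_obs ≈ 291.1 THz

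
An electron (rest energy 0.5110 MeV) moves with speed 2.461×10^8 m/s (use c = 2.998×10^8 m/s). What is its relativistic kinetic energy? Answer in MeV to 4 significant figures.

K ≈ 0.3838 MeV

β = v/c = 2.461×10^8 / 2.998×10^8 = 0.820881
γ = 1/√(1 − 0.820881²) = 1.75101
K = (γ − 1)m₀c² = (1.75101 − 1) × 0.5110 MeV = 0.751007 × 0.5110 MeV = 0.3838 MeV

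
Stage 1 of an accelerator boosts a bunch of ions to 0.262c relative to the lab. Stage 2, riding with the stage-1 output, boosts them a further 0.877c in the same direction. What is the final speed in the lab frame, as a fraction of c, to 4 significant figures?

u ≈ 0.9262c

Compose boost 2: (0.877 + 0.262)/(1 + 0.877×0.262) = 1.139/1.22977 = 0.9262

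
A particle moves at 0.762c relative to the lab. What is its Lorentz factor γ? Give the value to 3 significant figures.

γ = 1/√(1 − β²) = 1/√(1 − 0.762²) = 1/√(0.41936) = 1.54

γ ≈ 1.54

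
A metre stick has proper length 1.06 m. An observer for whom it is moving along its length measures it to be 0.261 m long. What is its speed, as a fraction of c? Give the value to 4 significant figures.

γ = L₀/L = 1.06/0.261 = 4.06130
β = √(1 − 1/γ²) = 0.9692

β ≈ 0.9692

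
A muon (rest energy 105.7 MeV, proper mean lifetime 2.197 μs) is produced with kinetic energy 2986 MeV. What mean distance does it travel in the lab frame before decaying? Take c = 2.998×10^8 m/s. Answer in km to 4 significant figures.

d ≈ 19.25 km

γ = 1 + K/(m₀c²) = 1 + 2986/105.7 = 29.2498
β = √(1 − 1/γ²) = 0.999415
Dilated lifetime: γτ₀ = 29.2498 × 2.197 μs = 64.2617 μs
d = βc·γτ₀ = 0.999415 × (2.998×10^8 m/s) × 6.42617×10^-5 s = 19.25 km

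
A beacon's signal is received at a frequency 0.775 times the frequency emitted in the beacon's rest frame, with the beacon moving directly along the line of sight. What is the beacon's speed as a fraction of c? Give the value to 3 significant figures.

β ≈ 0.250

f_obs/f_src = √((1−β)/(1+β)) = 0.775  ⇒  (1−β)/(1+β) = 0.60063
β = |1 − D²|/(1 + D²) = |1 − 0.60063|/(1 + 0.60063) = 0.250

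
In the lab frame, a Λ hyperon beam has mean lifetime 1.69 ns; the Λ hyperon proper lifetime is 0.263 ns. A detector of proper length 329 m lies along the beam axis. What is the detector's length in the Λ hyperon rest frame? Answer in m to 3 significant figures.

L ≈ 51.2 m

Time dilation ⇒ γ = Δt/τ₀ = 1.69/0.263 = 6.4259
Length contraction: L = L₀/γ = 329/6.4259 = 51.2 m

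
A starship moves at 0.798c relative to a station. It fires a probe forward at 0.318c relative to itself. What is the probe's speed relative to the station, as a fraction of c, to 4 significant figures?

u ≈ 0.8901c

Relativistic velocity addition: u = (u' + v)/(1 + u'v/c²)
= (0.318 + 0.798)/(1 + 0.318×0.798) = 1.116/1.25376 = 0.8901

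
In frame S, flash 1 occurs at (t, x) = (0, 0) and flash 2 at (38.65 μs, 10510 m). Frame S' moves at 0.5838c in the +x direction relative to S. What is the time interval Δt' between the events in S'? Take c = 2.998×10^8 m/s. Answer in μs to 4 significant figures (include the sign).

Δt' ≈ 22.40 μs

γ = 1/√(1 − 0.5838²) = 1.23168
Δt' = γ(Δt − vΔx/c²) = 1.23168 × (38.65 μs − 0.5838×10510 m / (2.998×10^8 m/s))
= 1.23168 × (18.1839 μs) = 22.40 μs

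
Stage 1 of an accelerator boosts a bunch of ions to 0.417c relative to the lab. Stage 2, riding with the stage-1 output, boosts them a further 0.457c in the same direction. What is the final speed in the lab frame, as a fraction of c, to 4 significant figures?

Compose boost 2: (0.457 + 0.417)/(1 + 0.457×0.417) = 0.8740/1.19057 = 0.7341

u ≈ 0.7341c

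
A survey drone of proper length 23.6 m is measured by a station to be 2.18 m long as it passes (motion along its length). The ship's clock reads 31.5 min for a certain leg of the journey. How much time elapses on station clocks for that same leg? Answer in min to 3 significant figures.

Length contraction ⇒ γ = L₀/L = 23.6/2.18 = 10.826
Time dilation: Δt = γτ₀ = 10.826 × 31.5 min = 341 min

Δt ≈ 341 min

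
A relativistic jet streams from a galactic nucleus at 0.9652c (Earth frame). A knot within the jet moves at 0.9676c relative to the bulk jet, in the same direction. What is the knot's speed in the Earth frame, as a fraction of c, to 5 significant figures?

u ≈ 0.99942c

Relativistic velocity addition: u = (u' + v)/(1 + u'v/c²)
= (0.9676 + 0.9652)/(1 + 0.9676×0.9652) = 1.9328/1.933928 = 0.99942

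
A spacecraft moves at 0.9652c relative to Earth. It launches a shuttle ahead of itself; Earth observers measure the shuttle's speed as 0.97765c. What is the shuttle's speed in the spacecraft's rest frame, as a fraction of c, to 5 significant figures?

Inverse velocity addition: u' = (u − v)/(1 − uv/c²)
= (0.97765 − 0.9652)/(1 − 0.97765×0.9652) = 0.012450/0.05637222 = 0.22085

u' ≈ 0.22085c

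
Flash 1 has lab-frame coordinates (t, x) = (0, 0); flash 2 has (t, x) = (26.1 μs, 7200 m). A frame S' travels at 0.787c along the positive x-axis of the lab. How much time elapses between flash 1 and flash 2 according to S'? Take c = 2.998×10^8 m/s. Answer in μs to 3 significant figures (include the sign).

Δt' ≈ 11.7 μs

γ = 1/√(1 − 0.787²) = 1.6209
Δt' = γ(Δt − vΔx/c²) = 1.6209 × (26.1 μs − 0.787×7200 m / (2.998×10^8 m/s))
= 1.6209 × (7.1994 μs) = 11.7 μs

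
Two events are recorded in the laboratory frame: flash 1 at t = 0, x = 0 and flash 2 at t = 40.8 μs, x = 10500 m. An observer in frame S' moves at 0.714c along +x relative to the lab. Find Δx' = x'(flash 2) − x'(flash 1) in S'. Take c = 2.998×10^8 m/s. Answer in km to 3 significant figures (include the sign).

γ = 1/√(1 − 0.714²) = 1.4283
Δx' = γ(Δx − vΔt) = 1.4283 × (10500 m − 0.714×(2.998×10^8 m/s)×40.8×10^-6 s)
= 1.4283 × (1766.5 m) = 2.52 km

Δx' ≈ 2.52 km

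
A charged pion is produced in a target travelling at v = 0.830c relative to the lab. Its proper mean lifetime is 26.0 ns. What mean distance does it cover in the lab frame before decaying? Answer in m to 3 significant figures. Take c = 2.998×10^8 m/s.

d ≈ 11.6 m

γ = 1/√(1 − 0.830²) = 1.7929
Dilated lifetime: Δt = γτ₀ = 1.7929 × 26.0 ns = 46.615 ns
d = vΔt = 0.830c × 46.615 ns = 2.4883×10^8 m/s × 4.6615×10^-8 s = 11.6 m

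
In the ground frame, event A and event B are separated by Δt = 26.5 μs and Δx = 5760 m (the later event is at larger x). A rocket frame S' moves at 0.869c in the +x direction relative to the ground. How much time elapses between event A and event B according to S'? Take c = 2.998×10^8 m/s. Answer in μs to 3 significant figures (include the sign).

γ = 1/√(1 − 0.869²) = 2.0210
Δt' = γ(Δt − vΔx/c²) = 2.0210 × (26.5 μs − 0.869×5760 m / (2.998×10^8 m/s))
= 2.0210 × (9.8041 μs) = 19.8 μs

Δt' ≈ 19.8 μs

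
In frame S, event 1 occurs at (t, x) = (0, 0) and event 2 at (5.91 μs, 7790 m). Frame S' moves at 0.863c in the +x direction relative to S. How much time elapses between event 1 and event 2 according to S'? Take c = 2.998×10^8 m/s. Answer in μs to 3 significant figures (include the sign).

Δt' ≈ -32.7 μs

γ = 1/√(1 − 0.863²) = 1.9794
Δt' = γ(Δt − vΔx/c²) = 1.9794 × (5.91 μs − 0.863×7790 m / (2.998×10^8 m/s))
= 1.9794 × (-16.514 μs) = -32.7 μs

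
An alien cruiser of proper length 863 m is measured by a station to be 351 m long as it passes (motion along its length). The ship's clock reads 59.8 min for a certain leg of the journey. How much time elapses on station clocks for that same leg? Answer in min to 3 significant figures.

Δt ≈ 147 min

Length contraction ⇒ γ = L₀/L = 863/351 = 2.4587
Time dilation: Δt = γτ₀ = 2.4587 × 59.8 min = 147 min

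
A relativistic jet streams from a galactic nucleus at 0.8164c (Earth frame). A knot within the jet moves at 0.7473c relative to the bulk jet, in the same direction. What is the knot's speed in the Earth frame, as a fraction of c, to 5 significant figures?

Relativistic velocity addition: u = (u' + v)/(1 + u'v/c²)
= (0.7473 + 0.8164)/(1 + 0.7473×0.8164) = 1.5637/1.610096 = 0.97118

u ≈ 0.97118c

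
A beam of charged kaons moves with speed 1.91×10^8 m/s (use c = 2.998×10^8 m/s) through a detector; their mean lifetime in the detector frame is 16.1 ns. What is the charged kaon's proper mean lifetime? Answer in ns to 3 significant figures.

τ₀ ≈ 12.4 ns

β = v/c = 1.91×10^8 / 2.998×10^8 = 0.63709
γ = 1/√(1 − 0.63709²) = 1.2974
Proper time: τ₀ = Δt/γ = 16.1/1.2974 = 12.4 ns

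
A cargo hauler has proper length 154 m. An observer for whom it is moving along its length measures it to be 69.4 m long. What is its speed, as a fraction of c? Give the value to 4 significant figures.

β ≈ 0.8927

γ = L₀/L = 154/69.4 = 2.21902
β = √(1 − 1/γ²) = 0.8927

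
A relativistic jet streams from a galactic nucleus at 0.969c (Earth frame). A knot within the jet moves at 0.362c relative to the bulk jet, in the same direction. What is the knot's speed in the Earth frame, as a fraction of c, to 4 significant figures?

Relativistic velocity addition: u = (u' + v)/(1 + u'v/c²)
= (0.362 + 0.969)/(1 + 0.362×0.969) = 1.331/1.35078 = 0.9854

u ≈ 0.9854c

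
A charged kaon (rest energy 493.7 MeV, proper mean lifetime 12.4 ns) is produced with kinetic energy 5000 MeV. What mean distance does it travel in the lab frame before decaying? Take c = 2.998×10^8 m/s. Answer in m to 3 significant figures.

d ≈ 41.2 m

γ = 1 + K/(m₀c²) = 1 + 5000/493.7 = 11.128
β = √(1 − 1/γ²) = 0.99595
Dilated lifetime: γτ₀ = 11.128 × 12.4 ns = 137.98 ns
d = βc·γτ₀ = 0.99595 × (2.998×10^8 m/s) × 1.3798×10^-7 s = 41.2 m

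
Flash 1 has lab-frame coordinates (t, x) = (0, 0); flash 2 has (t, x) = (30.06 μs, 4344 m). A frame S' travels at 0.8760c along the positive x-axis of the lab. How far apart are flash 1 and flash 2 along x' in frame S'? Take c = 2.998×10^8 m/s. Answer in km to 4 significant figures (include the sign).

Δx' ≈ -7.361 km

γ = 1/√(1 − 0.8760²) = 2.07335
Δx' = γ(Δx − vΔt) = 2.07335 × (4344 m − 0.8760×(2.998×10^8 m/s)×30.06×10^-6 s)
= 2.07335 × (-3550.50 m) = -7.361 km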